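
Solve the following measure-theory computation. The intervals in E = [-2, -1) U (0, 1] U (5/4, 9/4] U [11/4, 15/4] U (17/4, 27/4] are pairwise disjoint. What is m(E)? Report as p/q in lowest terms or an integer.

For pairwise disjoint intervals, m(union_i I_i) = sum_i m(I_i),
and m is invariant under swapping open/closed endpoints (single points have measure 0).
So m(E) = sum_i (b_i - a_i).
  I_1 has length -1 - (-2) = 1.
  I_2 has length 1 - 0 = 1.
  I_3 has length 9/4 - 5/4 = 1.
  I_4 has length 15/4 - 11/4 = 1.
  I_5 has length 27/4 - 17/4 = 5/2.
Summing:
  m(E) = 1 + 1 + 1 + 1 + 5/2 = 13/2.

13/2


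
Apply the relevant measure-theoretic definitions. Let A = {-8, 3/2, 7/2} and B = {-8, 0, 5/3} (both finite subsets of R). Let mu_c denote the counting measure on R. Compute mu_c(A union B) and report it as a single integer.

Counting measure on a finite set equals cardinality. By inclusion-exclusion, |A union B| = |A| + |B| - |A cap B|.
|A| = 3, |B| = 3, |A cap B| = 1.
So mu_c(A union B) = 3 + 3 - 1 = 5.

5


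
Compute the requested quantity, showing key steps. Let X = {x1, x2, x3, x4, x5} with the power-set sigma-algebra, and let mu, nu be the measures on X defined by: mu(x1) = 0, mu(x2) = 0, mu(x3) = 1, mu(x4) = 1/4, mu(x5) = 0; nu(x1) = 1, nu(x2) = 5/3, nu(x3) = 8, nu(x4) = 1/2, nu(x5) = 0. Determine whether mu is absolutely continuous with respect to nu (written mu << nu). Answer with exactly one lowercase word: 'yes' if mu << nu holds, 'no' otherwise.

mu << nu means: every nu-null measurable set is also mu-null; equivalently, for every atom x, if nu({x}) = 0 then mu({x}) = 0.
Checking each atom:
  x1: nu = 1 > 0 -> no constraint.
  x2: nu = 5/3 > 0 -> no constraint.
  x3: nu = 8 > 0 -> no constraint.
  x4: nu = 1/2 > 0 -> no constraint.
  x5: nu = 0, mu = 0 -> consistent with mu << nu.
No atom violates the condition. Therefore mu << nu.

yes


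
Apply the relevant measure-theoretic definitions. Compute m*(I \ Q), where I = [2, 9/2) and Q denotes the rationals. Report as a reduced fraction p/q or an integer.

The interval I = [2, 9/2) has m(I) = 9/2 - 2 = 5/2 (endpoints are measure-zero, so open/closed/half-open agree). Write I = (I cap Q) u (I \ Q). The rationals in I are countable, so m*(I cap Q) = 0 (cover each rational by intervals whose total length is arbitrarily small). By countable subadditivity m*(I) <= m*(I cap Q) + m*(I \ Q), hence m*(I \ Q) >= m(I) = 5/2. The reverse inequality m*(I \ Q) <= m*(I) = 5/2 is trivial since (I \ Q) is a subset of I. Therefore m*(I \ Q) = 5/2.

5/2


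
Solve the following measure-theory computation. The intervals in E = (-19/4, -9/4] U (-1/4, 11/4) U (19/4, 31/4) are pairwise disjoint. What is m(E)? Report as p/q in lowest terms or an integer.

For pairwise disjoint intervals, m(union_i I_i) = sum_i m(I_i),
and m is invariant under swapping open/closed endpoints (single points have measure 0).
So m(E) = sum_i (b_i - a_i).
  I_1 has length -9/4 - (-19/4) = 5/2.
  I_2 has length 11/4 - (-1/4) = 3.
  I_3 has length 31/4 - 19/4 = 3.
Summing:
  m(E) = 5/2 + 3 + 3 = 17/2.

17/2


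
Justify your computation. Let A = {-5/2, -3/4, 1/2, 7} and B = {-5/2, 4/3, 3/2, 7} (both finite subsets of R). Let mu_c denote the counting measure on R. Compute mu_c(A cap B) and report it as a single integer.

Counting measure on a finite set equals cardinality. mu_c(A cap B) = |A cap B| (elements appearing in both).
Enumerating the elements of A that also lie in B gives 2 element(s).
So mu_c(A cap B) = 2.

2


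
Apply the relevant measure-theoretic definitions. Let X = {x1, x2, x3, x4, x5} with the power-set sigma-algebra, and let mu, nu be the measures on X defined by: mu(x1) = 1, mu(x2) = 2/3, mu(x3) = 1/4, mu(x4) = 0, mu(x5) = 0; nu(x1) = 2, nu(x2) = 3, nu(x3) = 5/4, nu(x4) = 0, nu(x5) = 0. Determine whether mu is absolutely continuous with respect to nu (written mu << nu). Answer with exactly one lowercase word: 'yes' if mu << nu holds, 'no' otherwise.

mu << nu means: every nu-null measurable set is also mu-null; equivalently, for every atom x, if nu({x}) = 0 then mu({x}) = 0.
Checking each atom:
  x1: nu = 2 > 0 -> no constraint.
  x2: nu = 3 > 0 -> no constraint.
  x3: nu = 5/4 > 0 -> no constraint.
  x4: nu = 0, mu = 0 -> consistent with mu << nu.
  x5: nu = 0, mu = 0 -> consistent with mu << nu.
No atom violates the condition. Therefore mu << nu.

yes


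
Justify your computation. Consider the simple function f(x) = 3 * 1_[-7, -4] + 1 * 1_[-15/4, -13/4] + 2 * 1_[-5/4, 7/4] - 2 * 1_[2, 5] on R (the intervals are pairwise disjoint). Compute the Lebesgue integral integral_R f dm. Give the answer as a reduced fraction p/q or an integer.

For a simple function f = sum_i c_i * 1_{A_i} with disjoint A_i,
  integral f dm = sum_i c_i * m(A_i).
Lengths of the A_i:
  m(A_1) = -4 - (-7) = 3.
  m(A_2) = -13/4 - (-15/4) = 1/2.
  m(A_3) = 7/4 - (-5/4) = 3.
  m(A_4) = 5 - 2 = 3.
Contributions c_i * m(A_i):
  (3) * (3) = 9.
  (1) * (1/2) = 1/2.
  (2) * (3) = 6.
  (-2) * (3) = -6.
Total: 9 + 1/2 + 6 - 6 = 19/2.

19/2


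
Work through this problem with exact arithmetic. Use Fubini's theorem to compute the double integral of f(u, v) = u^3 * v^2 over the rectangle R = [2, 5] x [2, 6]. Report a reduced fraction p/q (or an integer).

f(u, v) is a tensor product of a function of u and a function of v, and both factors are bounded continuous (hence Lebesgue integrable) on the rectangle, so Fubini's theorem applies:
  integral_R f d(m x m) = (integral_a1^b1 u^3 du) * (integral_a2^b2 v^2 dv).
Inner integral in u: integral_{2}^{5} u^3 du = (5^4 - 2^4)/4
  = 609/4.
Inner integral in v: integral_{2}^{6} v^2 dv = (6^3 - 2^3)/3
  = 208/3.
Product: (609/4) * (208/3) = 10556.

10556


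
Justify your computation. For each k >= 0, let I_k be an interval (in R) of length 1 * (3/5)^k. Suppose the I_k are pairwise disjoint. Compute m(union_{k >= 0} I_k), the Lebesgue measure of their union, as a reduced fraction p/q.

By countable additivity of the Lebesgue measure on pairwise disjoint measurable sets,
  m(union_{k >= 0} I_k) = sum_{k >= 0} m(I_k) = sum_{k >= 0} a * r^k,
  with a = 1 and r = 3/5.
Since 0 < r = 3/5 < 1, the geometric series converges:
  sum_{k >= 0} a * r^k = a / (1 - r).
  = 1 / (1 - 3/5)
  = 1 / (2/5)
  = 5/2.

5/2


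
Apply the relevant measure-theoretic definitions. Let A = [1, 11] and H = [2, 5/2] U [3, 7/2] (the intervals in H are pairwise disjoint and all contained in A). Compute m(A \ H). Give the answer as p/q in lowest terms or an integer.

The ambient interval has length m(A) = 11 - 1 = 10.
Since the holes are disjoint and sit inside A, by finite additivity
  m(H) = sum_i (b_i - a_i), and m(A \ H) = m(A) - m(H).
Computing the hole measures:
  m(H_1) = 5/2 - 2 = 1/2.
  m(H_2) = 7/2 - 3 = 1/2.
Summed: m(H) = 1/2 + 1/2 = 1.
So m(A \ H) = 10 - 1 = 9.

9


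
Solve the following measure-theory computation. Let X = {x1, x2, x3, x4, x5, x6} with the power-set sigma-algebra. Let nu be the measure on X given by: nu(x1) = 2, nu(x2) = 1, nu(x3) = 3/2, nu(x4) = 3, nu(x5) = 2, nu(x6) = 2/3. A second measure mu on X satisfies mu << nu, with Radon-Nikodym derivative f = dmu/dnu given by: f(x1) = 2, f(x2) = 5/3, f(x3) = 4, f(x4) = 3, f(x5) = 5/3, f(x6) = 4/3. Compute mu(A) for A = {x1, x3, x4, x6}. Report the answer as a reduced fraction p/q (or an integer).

By the defining property of the Radon-Nikodym derivative, for every measurable set A,
  mu(A) = integral_A f dnu.
Since nu is a discrete measure concentrated on the atoms of X, the integral over A reduces to the sum
  mu(A) = sum_{x in A} f(x) * nu({x}).
Computing each term:
  x1: f(x1) * nu(x1) = 2 * 2 = 4.
  x3: f(x3) * nu(x3) = 4 * 3/2 = 6.
  x4: f(x4) * nu(x4) = 3 * 3 = 9.
  x6: f(x6) * nu(x6) = 4/3 * 2/3 = 8/9.
Summing: mu(A) = 4 + 6 + 9 + 8/9 = 179/9.

179/9


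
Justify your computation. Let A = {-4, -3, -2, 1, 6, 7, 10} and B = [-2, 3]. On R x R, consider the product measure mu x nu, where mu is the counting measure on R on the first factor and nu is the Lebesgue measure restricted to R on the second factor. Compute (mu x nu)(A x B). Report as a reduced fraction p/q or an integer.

For a measurable rectangle A x B, the product measure satisfies
  (mu x nu)(A x B) = mu(A) * nu(B).
  mu(A) = 7.
  nu(B) = 5.
  (mu x nu)(A x B) = 7 * 5 = 35.

35


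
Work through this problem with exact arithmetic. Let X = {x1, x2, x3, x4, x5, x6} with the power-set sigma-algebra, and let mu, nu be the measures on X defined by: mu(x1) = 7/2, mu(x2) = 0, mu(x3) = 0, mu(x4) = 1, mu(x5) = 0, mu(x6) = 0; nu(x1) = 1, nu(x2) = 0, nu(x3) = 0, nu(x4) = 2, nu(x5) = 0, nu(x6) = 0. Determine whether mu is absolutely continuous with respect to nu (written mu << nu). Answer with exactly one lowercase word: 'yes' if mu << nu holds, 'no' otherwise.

mu << nu means: every nu-null measurable set is also mu-null; equivalently, for every atom x, if nu({x}) = 0 then mu({x}) = 0.
Checking each atom:
  x1: nu = 1 > 0 -> no constraint.
  x2: nu = 0, mu = 0 -> consistent with mu << nu.
  x3: nu = 0, mu = 0 -> consistent with mu << nu.
  x4: nu = 2 > 0 -> no constraint.
  x5: nu = 0, mu = 0 -> consistent with mu << nu.
  x6: nu = 0, mu = 0 -> consistent with mu << nu.
No atom violates the condition. Therefore mu << nu.

yes


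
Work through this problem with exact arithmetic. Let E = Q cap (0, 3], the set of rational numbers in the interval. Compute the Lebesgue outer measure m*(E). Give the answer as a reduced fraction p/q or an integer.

E = Q cap (0, 3] is a subset of Q, which is countable. Enumerate Q = {q_1, q_2, ...}; for any eps > 0, cover q_k by the open interval (q_k - eps/2^(k+1), q_k + eps/2^(k+1)), of length eps/2^k. The total cover length is sum_{k>=1} eps/2^k = eps. Hence m*(E) <= m*(Q) <= eps for every eps > 0, and since outer measure is non-negative, m*(E) = 0.

0


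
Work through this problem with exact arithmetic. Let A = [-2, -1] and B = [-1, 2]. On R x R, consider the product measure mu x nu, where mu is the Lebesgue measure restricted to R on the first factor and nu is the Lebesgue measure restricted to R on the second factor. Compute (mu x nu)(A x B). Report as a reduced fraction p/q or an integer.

For a measurable rectangle A x B, the product measure satisfies
  (mu x nu)(A x B) = mu(A) * nu(B).
  mu(A) = 1.
  nu(B) = 3.
  (mu x nu)(A x B) = 1 * 3 = 3.

3


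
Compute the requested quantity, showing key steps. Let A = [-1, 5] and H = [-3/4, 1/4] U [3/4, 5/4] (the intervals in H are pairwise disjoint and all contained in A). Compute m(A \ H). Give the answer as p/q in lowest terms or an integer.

The ambient interval has length m(A) = 5 - (-1) = 6.
Since the holes are disjoint and sit inside A, by finite additivity
  m(H) = sum_i (b_i - a_i), and m(A \ H) = m(A) - m(H).
Computing the hole measures:
  m(H_1) = 1/4 - (-3/4) = 1.
  m(H_2) = 5/4 - 3/4 = 1/2.
Summed: m(H) = 1 + 1/2 = 3/2.
So m(A \ H) = 6 - 3/2 = 9/2.

9/2


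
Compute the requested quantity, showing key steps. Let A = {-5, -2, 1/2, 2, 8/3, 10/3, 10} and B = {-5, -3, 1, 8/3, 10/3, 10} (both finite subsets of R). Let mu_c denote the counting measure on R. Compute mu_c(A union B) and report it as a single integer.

Counting measure on a finite set equals cardinality. By inclusion-exclusion, |A union B| = |A| + |B| - |A cap B|.
|A| = 7, |B| = 6, |A cap B| = 4.
So mu_c(A union B) = 7 + 6 - 4 = 9.

9


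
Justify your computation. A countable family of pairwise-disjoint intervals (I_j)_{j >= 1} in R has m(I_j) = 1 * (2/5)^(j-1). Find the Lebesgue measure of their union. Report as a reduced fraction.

By countable additivity of the Lebesgue measure on pairwise disjoint measurable sets,
  m(union_{j >= 1} I_j) = sum_{j >= 1} m(I_j) = sum_{j >= 1} a * r^(j-1),
  with a = 1 and r = 2/5.
Since 0 < r = 2/5 < 1, the geometric series converges:
  sum_{j >= 1} a * r^(j-1) = a / (1 - r).
  = 1 / (1 - 2/5)
  = 1 / (3/5)
  = 5/3.

5/3


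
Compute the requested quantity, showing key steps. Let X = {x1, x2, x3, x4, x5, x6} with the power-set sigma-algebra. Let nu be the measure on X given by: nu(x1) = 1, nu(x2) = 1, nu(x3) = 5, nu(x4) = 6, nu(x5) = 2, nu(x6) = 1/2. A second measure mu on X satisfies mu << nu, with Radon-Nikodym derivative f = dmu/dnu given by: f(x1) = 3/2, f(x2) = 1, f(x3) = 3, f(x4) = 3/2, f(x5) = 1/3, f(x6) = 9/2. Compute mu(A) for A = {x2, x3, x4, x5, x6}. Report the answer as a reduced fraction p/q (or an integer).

By the defining property of the Radon-Nikodym derivative, for every measurable set A,
  mu(A) = integral_A f dnu.
Since nu is a discrete measure concentrated on the atoms of X, the integral over A reduces to the sum
  mu(A) = sum_{x in A} f(x) * nu({x}).
Computing each term:
  x2: f(x2) * nu(x2) = 1 * 1 = 1.
  x3: f(x3) * nu(x3) = 3 * 5 = 15.
  x4: f(x4) * nu(x4) = 3/2 * 6 = 9.
  x5: f(x5) * nu(x5) = 1/3 * 2 = 2/3.
  x6: f(x6) * nu(x6) = 9/2 * 1/2 = 9/4.
Summing: mu(A) = 1 + 15 + 9 + 2/3 + 9/4 = 335/12.

335/12


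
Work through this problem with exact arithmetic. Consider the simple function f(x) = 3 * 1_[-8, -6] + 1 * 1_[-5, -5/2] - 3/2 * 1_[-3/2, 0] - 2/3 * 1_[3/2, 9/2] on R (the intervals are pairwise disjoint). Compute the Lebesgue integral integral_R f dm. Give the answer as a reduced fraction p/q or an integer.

For a simple function f = sum_i c_i * 1_{A_i} with disjoint A_i,
  integral f dm = sum_i c_i * m(A_i).
Lengths of the A_i:
  m(A_1) = -6 - (-8) = 2.
  m(A_2) = -5/2 - (-5) = 5/2.
  m(A_3) = 0 - (-3/2) = 3/2.
  m(A_4) = 9/2 - 3/2 = 3.
Contributions c_i * m(A_i):
  (3) * (2) = 6.
  (1) * (5/2) = 5/2.
  (-3/2) * (3/2) = -9/4.
  (-2/3) * (3) = -2.
Total: 6 + 5/2 - 9/4 - 2 = 17/4.

17/4


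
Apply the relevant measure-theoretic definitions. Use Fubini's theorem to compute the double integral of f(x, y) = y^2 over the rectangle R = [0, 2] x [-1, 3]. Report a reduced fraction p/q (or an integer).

f(x, y) is a tensor product of a function of x and a function of y, and both factors are bounded continuous (hence Lebesgue integrable) on the rectangle, so Fubini's theorem applies:
  integral_R f d(m x m) = (integral_a1^b1 1 dx) * (integral_a2^b2 y^2 dy).
Inner integral in x: integral_{0}^{2} 1 dx = (2^1 - 0^1)/1
  = 2.
Inner integral in y: integral_{-1}^{3} y^2 dy = (3^3 - (-1)^3)/3
  = 28/3.
Product: (2) * (28/3) = 56/3.

56/3


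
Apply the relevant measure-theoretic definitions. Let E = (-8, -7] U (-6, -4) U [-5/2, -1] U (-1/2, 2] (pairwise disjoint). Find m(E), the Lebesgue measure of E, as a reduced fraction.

For pairwise disjoint intervals, m(union_i I_i) = sum_i m(I_i),
and m is invariant under swapping open/closed endpoints (single points have measure 0).
So m(E) = sum_i (b_i - a_i).
  I_1 has length -7 - (-8) = 1.
  I_2 has length -4 - (-6) = 2.
  I_3 has length -1 - (-5/2) = 3/2.
  I_4 has length 2 - (-1/2) = 5/2.
Summing:
  m(E) = 1 + 2 + 3/2 + 5/2 = 7.

7


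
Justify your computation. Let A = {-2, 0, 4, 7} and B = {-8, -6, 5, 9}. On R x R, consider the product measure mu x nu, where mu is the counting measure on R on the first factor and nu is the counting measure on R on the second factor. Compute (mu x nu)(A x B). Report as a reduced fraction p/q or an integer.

For a measurable rectangle A x B, the product measure satisfies
  (mu x nu)(A x B) = mu(A) * nu(B).
  mu(A) = 4.
  nu(B) = 4.
  (mu x nu)(A x B) = 4 * 4 = 16.

16


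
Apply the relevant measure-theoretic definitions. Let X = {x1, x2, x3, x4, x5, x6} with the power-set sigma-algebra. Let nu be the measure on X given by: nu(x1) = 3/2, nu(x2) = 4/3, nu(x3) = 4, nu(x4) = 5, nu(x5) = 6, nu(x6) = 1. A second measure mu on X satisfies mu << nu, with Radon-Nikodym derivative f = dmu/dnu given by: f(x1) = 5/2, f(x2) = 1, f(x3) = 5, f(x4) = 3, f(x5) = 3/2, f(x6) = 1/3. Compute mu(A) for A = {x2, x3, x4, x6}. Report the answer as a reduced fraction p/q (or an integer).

By the defining property of the Radon-Nikodym derivative, for every measurable set A,
  mu(A) = integral_A f dnu.
Since nu is a discrete measure concentrated on the atoms of X, the integral over A reduces to the sum
  mu(A) = sum_{x in A} f(x) * nu({x}).
Computing each term:
  x2: f(x2) * nu(x2) = 1 * 4/3 = 4/3.
  x3: f(x3) * nu(x3) = 5 * 4 = 20.
  x4: f(x4) * nu(x4) = 3 * 5 = 15.
  x6: f(x6) * nu(x6) = 1/3 * 1 = 1/3.
Summing: mu(A) = 4/3 + 20 + 15 + 1/3 = 110/3.

110/3


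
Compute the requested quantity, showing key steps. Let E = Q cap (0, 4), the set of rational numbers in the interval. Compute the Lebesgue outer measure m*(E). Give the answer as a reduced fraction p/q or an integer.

The set Q cap (0, 4) is countable (a subset of the countable set Q). Lebesgue outer measure of any countable set is 0: each singleton {q} has m*({q}) = 0, and by countable subadditivity m*(union_k {q_k}) <= sum_k m*({q_k}) = sum_k 0 = 0. The reverse inequality m*(E) >= 0 is automatic. So m*(Q cap (0, 4)) = 0.

0


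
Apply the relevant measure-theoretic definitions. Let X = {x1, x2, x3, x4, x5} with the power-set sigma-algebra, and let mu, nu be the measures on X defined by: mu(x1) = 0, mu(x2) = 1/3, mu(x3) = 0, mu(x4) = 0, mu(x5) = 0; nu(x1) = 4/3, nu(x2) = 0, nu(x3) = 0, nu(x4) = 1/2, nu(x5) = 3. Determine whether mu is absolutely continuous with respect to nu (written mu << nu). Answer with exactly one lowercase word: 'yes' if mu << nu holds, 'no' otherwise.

mu << nu means: every nu-null measurable set is also mu-null; equivalently, for every atom x, if nu({x}) = 0 then mu({x}) = 0.
Checking each atom:
  x1: nu = 4/3 > 0 -> no constraint.
  x2: nu = 0, mu = 1/3 > 0 -> violates mu << nu.
  x3: nu = 0, mu = 0 -> consistent with mu << nu.
  x4: nu = 1/2 > 0 -> no constraint.
  x5: nu = 3 > 0 -> no constraint.
The atom(s) x2 violate the condition (nu = 0 but mu > 0). Therefore mu is NOT absolutely continuous w.r.t. nu.

no


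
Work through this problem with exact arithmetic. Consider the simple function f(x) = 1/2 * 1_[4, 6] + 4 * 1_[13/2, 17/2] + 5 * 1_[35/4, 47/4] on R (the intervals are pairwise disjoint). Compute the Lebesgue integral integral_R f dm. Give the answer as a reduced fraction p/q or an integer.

For a simple function f = sum_i c_i * 1_{A_i} with disjoint A_i,
  integral f dm = sum_i c_i * m(A_i).
Lengths of the A_i:
  m(A_1) = 6 - 4 = 2.
  m(A_2) = 17/2 - 13/2 = 2.
  m(A_3) = 47/4 - 35/4 = 3.
Contributions c_i * m(A_i):
  (1/2) * (2) = 1.
  (4) * (2) = 8.
  (5) * (3) = 15.
Total: 1 + 8 + 15 = 24.

24


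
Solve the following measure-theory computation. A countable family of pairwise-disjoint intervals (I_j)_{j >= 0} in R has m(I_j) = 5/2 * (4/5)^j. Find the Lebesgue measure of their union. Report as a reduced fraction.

By countable additivity of the Lebesgue measure on pairwise disjoint measurable sets,
  m(union_{j >= 0} I_j) = sum_{j >= 0} m(I_j) = sum_{j >= 0} a * r^j,
  with a = 5/2 and r = 4/5.
Since 0 < r = 4/5 < 1, the geometric series converges:
  sum_{j >= 0} a * r^j = a / (1 - r).
  = 5/2 / (1 - 4/5)
  = 5/2 / (1/5)
  = 25/2.

25/2


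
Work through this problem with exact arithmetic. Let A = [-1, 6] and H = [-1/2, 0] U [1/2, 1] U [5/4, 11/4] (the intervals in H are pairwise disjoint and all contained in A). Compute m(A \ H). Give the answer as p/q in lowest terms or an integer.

The ambient interval has length m(A) = 6 - (-1) = 7.
Since the holes are disjoint and sit inside A, by finite additivity
  m(H) = sum_i (b_i - a_i), and m(A \ H) = m(A) - m(H).
Computing the hole measures:
  m(H_1) = 0 - (-1/2) = 1/2.
  m(H_2) = 1 - 1/2 = 1/2.
  m(H_3) = 11/4 - 5/4 = 3/2.
Summed: m(H) = 1/2 + 1/2 + 3/2 = 5/2.
So m(A \ H) = 7 - 5/2 = 9/2.

9/2


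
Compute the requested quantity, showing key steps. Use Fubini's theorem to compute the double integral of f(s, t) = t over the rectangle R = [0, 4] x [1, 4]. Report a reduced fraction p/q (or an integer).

f(s, t) is a tensor product of a function of s and a function of t, and both factors are bounded continuous (hence Lebesgue integrable) on the rectangle, so Fubini's theorem applies:
  integral_R f d(m x m) = (integral_a1^b1 1 ds) * (integral_a2^b2 t dt).
Inner integral in s: integral_{0}^{4} 1 ds = (4^1 - 0^1)/1
  = 4.
Inner integral in t: integral_{1}^{4} t dt = (4^2 - 1^2)/2
  = 15/2.
Product: (4) * (15/2) = 30.

30


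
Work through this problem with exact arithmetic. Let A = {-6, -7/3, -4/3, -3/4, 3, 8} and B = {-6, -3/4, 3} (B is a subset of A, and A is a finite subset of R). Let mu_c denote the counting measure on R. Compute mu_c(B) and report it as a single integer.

Counting measure assigns mu_c(E) = |E| (number of elements) when E is finite.
B has 3 element(s), so mu_c(B) = 3.

3


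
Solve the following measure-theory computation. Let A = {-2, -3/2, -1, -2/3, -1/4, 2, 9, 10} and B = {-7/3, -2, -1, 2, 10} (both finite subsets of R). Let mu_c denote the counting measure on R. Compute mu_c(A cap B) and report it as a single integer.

Counting measure on a finite set equals cardinality. mu_c(A cap B) = |A cap B| (elements appearing in both).
Enumerating the elements of A that also lie in B gives 4 element(s).
So mu_c(A cap B) = 4.

4


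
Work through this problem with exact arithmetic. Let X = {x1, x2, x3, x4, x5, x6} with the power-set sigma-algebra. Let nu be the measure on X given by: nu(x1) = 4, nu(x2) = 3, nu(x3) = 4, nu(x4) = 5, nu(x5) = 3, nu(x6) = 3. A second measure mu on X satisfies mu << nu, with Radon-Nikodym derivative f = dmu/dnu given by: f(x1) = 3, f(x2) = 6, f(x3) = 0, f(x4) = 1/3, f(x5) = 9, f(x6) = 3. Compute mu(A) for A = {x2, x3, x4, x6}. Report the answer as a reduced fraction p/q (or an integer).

By the defining property of the Radon-Nikodym derivative, for every measurable set A,
  mu(A) = integral_A f dnu.
Since nu is a discrete measure concentrated on the atoms of X, the integral over A reduces to the sum
  mu(A) = sum_{x in A} f(x) * nu({x}).
Computing each term:
  x2: f(x2) * nu(x2) = 6 * 3 = 18.
  x3: f(x3) * nu(x3) = 0 * 4 = 0.
  x4: f(x4) * nu(x4) = 1/3 * 5 = 5/3.
  x6: f(x6) * nu(x6) = 3 * 3 = 9.
Summing: mu(A) = 18 + 0 + 5/3 + 9 = 86/3.

86/3


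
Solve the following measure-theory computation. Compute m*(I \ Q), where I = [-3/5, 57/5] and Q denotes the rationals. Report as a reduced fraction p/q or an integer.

The interval I = [-3/5, 57/5] has m(I) = 57/5 - (-3/5) = 12 (endpoints are measure-zero, so open/closed/half-open agree). Write I = (I cap Q) u (I \ Q). The rationals in I are countable, so m*(I cap Q) = 0 (cover each rational by intervals whose total length is arbitrarily small). By countable subadditivity m*(I) <= m*(I cap Q) + m*(I \ Q), hence m*(I \ Q) >= m(I) = 12. The reverse inequality m*(I \ Q) <= m*(I) = 12 is trivial since (I \ Q) is a subset of I. Therefore m*(I \ Q) = 12.

12


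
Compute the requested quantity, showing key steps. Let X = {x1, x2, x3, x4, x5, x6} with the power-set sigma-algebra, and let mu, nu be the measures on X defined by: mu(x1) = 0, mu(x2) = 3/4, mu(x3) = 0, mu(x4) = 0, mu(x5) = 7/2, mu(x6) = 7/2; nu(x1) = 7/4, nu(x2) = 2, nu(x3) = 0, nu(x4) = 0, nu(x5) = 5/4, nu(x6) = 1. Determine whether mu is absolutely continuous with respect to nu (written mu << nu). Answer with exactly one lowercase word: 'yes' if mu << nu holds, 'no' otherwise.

mu << nu means: every nu-null measurable set is also mu-null; equivalently, for every atom x, if nu({x}) = 0 then mu({x}) = 0.
Checking each atom:
  x1: nu = 7/4 > 0 -> no constraint.
  x2: nu = 2 > 0 -> no constraint.
  x3: nu = 0, mu = 0 -> consistent with mu << nu.
  x4: nu = 0, mu = 0 -> consistent with mu << nu.
  x5: nu = 5/4 > 0 -> no constraint.
  x6: nu = 1 > 0 -> no constraint.
No atom violates the condition. Therefore mu << nu.

yes


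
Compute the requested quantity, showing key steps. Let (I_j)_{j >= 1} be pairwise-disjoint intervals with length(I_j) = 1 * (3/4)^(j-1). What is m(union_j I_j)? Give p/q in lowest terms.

By countable additivity of the Lebesgue measure on pairwise disjoint measurable sets,
  m(union_{j >= 1} I_j) = sum_{j >= 1} m(I_j) = sum_{j >= 1} a * r^(j-1),
  with a = 1 and r = 3/4.
Since 0 < r = 3/4 < 1, the geometric series converges:
  sum_{j >= 1} a * r^(j-1) = a / (1 - r).
  = 1 / (1 - 3/4)
  = 1 / (1/4)
  = 4.

4


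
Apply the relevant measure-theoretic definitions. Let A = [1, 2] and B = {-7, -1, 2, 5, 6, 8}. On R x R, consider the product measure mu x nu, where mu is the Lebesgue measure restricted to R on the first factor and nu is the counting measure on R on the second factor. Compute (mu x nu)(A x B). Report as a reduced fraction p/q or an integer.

For a measurable rectangle A x B, the product measure satisfies
  (mu x nu)(A x B) = mu(A) * nu(B).
  mu(A) = 1.
  nu(B) = 6.
  (mu x nu)(A x B) = 1 * 6 = 6.

6


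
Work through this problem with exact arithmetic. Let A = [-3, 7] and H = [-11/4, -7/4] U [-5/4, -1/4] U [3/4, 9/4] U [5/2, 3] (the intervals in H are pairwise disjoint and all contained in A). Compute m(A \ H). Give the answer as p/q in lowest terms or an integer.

The ambient interval has length m(A) = 7 - (-3) = 10.
Since the holes are disjoint and sit inside A, by finite additivity
  m(H) = sum_i (b_i - a_i), and m(A \ H) = m(A) - m(H).
Computing the hole measures:
  m(H_1) = -7/4 - (-11/4) = 1.
  m(H_2) = -1/4 - (-5/4) = 1.
  m(H_3) = 9/4 - 3/4 = 3/2.
  m(H_4) = 3 - 5/2 = 1/2.
Summed: m(H) = 1 + 1 + 3/2 + 1/2 = 4.
So m(A \ H) = 10 - 4 = 6.

6


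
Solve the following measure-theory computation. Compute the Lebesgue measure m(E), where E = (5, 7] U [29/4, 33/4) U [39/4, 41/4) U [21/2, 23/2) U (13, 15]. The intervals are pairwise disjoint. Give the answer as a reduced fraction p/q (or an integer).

For pairwise disjoint intervals, m(union_i I_i) = sum_i m(I_i),
and m is invariant under swapping open/closed endpoints (single points have measure 0).
So m(E) = sum_i (b_i - a_i).
  I_1 has length 7 - 5 = 2.
  I_2 has length 33/4 - 29/4 = 1.
  I_3 has length 41/4 - 39/4 = 1/2.
  I_4 has length 23/2 - 21/2 = 1.
  I_5 has length 15 - 13 = 2.
Summing:
  m(E) = 2 + 1 + 1/2 + 1 + 2 = 13/2.

13/2


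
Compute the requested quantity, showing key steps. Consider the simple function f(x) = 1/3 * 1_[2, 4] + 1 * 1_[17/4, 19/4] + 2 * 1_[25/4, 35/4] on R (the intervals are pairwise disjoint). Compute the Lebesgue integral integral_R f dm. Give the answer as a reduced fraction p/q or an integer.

For a simple function f = sum_i c_i * 1_{A_i} with disjoint A_i,
  integral f dm = sum_i c_i * m(A_i).
Lengths of the A_i:
  m(A_1) = 4 - 2 = 2.
  m(A_2) = 19/4 - 17/4 = 1/2.
  m(A_3) = 35/4 - 25/4 = 5/2.
Contributions c_i * m(A_i):
  (1/3) * (2) = 2/3.
  (1) * (1/2) = 1/2.
  (2) * (5/2) = 5.
Total: 2/3 + 1/2 + 5 = 37/6.

37/6


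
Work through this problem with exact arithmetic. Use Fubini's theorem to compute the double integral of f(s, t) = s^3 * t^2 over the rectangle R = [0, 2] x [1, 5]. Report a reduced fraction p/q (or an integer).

f(s, t) is a tensor product of a function of s and a function of t, and both factors are bounded continuous (hence Lebesgue integrable) on the rectangle, so Fubini's theorem applies:
  integral_R f d(m x m) = (integral_a1^b1 s^3 ds) * (integral_a2^b2 t^2 dt).
Inner integral in s: integral_{0}^{2} s^3 ds = (2^4 - 0^4)/4
  = 4.
Inner integral in t: integral_{1}^{5} t^2 dt = (5^3 - 1^3)/3
  = 124/3.
Product: (4) * (124/3) = 496/3.

496/3


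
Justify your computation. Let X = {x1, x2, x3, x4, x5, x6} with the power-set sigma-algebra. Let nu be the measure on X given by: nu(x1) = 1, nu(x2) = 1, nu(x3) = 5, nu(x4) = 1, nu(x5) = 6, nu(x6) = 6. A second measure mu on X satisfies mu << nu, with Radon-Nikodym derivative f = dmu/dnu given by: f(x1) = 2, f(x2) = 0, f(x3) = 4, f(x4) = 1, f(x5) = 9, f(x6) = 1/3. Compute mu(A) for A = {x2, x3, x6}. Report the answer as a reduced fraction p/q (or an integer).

By the defining property of the Radon-Nikodym derivative, for every measurable set A,
  mu(A) = integral_A f dnu.
Since nu is a discrete measure concentrated on the atoms of X, the integral over A reduces to the sum
  mu(A) = sum_{x in A} f(x) * nu({x}).
Computing each term:
  x2: f(x2) * nu(x2) = 0 * 1 = 0.
  x3: f(x3) * nu(x3) = 4 * 5 = 20.
  x6: f(x6) * nu(x6) = 1/3 * 6 = 2.
Summing: mu(A) = 0 + 20 + 2 = 22.

22


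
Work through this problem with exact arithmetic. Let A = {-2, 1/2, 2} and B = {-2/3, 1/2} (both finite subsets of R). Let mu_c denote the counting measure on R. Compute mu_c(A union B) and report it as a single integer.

Counting measure on a finite set equals cardinality. By inclusion-exclusion, |A union B| = |A| + |B| - |A cap B|.
|A| = 3, |B| = 2, |A cap B| = 1.
So mu_c(A union B) = 3 + 2 - 1 = 4.

4


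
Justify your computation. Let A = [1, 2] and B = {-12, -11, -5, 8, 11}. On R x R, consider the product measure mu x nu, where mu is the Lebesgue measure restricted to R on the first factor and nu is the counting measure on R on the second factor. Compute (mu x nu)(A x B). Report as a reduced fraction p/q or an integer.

For a measurable rectangle A x B, the product measure satisfies
  (mu x nu)(A x B) = mu(A) * nu(B).
  mu(A) = 1.
  nu(B) = 5.
  (mu x nu)(A x B) = 1 * 5 = 5.

5


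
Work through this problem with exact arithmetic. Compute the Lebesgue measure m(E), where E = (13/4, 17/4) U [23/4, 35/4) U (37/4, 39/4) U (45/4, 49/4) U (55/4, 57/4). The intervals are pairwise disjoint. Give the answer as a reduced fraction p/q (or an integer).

For pairwise disjoint intervals, m(union_i I_i) = sum_i m(I_i),
and m is invariant under swapping open/closed endpoints (single points have measure 0).
So m(E) = sum_i (b_i - a_i).
  I_1 has length 17/4 - 13/4 = 1.
  I_2 has length 35/4 - 23/4 = 3.
  I_3 has length 39/4 - 37/4 = 1/2.
  I_4 has length 49/4 - 45/4 = 1.
  I_5 has length 57/4 - 55/4 = 1/2.
Summing:
  m(E) = 1 + 3 + 1/2 + 1 + 1/2 = 6.

6


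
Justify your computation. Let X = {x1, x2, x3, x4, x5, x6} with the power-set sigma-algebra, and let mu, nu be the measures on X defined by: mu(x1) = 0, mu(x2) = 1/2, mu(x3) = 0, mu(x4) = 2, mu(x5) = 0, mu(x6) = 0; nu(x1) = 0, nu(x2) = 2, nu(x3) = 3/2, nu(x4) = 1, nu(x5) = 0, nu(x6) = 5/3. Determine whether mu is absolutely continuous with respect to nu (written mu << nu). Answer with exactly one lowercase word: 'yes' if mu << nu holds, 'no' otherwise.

mu << nu means: every nu-null measurable set is also mu-null; equivalently, for every atom x, if nu({x}) = 0 then mu({x}) = 0.
Checking each atom:
  x1: nu = 0, mu = 0 -> consistent with mu << nu.
  x2: nu = 2 > 0 -> no constraint.
  x3: nu = 3/2 > 0 -> no constraint.
  x4: nu = 1 > 0 -> no constraint.
  x5: nu = 0, mu = 0 -> consistent with mu << nu.
  x6: nu = 5/3 > 0 -> no constraint.
No atom violates the condition. Therefore mu << nu.

yes


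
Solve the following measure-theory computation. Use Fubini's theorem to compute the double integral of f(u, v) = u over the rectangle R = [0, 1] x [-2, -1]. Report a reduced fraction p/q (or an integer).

f(u, v) is a tensor product of a function of u and a function of v, and both factors are bounded continuous (hence Lebesgue integrable) on the rectangle, so Fubini's theorem applies:
  integral_R f d(m x m) = (integral_a1^b1 u du) * (integral_a2^b2 1 dv).
Inner integral in u: integral_{0}^{1} u du = (1^2 - 0^2)/2
  = 1/2.
Inner integral in v: integral_{-2}^{-1} 1 dv = ((-1)^1 - (-2)^1)/1
  = 1.
Product: (1/2) * (1) = 1/2.

1/2


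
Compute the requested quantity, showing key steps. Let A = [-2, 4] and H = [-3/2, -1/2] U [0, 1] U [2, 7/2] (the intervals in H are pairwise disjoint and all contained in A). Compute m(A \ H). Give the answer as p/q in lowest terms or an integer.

The ambient interval has length m(A) = 4 - (-2) = 6.
Since the holes are disjoint and sit inside A, by finite additivity
  m(H) = sum_i (b_i - a_i), and m(A \ H) = m(A) - m(H).
Computing the hole measures:
  m(H_1) = -1/2 - (-3/2) = 1.
  m(H_2) = 1 - 0 = 1.
  m(H_3) = 7/2 - 2 = 3/2.
Summed: m(H) = 1 + 1 + 3/2 = 7/2.
So m(A \ H) = 6 - 7/2 = 5/2.

5/2


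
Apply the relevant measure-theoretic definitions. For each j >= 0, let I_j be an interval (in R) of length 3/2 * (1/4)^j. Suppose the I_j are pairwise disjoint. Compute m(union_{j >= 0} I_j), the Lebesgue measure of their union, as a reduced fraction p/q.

By countable additivity of the Lebesgue measure on pairwise disjoint measurable sets,
  m(union_{j >= 0} I_j) = sum_{j >= 0} m(I_j) = sum_{j >= 0} a * r^j,
  with a = 3/2 and r = 1/4.
Since 0 < r = 1/4 < 1, the geometric series converges:
  sum_{j >= 0} a * r^j = a / (1 - r).
  = 3/2 / (1 - 1/4)
  = 3/2 / (3/4)
  = 2.

2


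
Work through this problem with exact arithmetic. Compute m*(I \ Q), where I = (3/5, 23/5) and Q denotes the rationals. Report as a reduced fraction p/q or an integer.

The interval I = (3/5, 23/5) has m(I) = 23/5 - 3/5 = 4 (endpoints are measure-zero, so open/closed/half-open agree). Write I = (I cap Q) u (I \ Q). The rationals in I are countable, so m*(I cap Q) = 0 (cover each rational by intervals whose total length is arbitrarily small). By countable subadditivity m*(I) <= m*(I cap Q) + m*(I \ Q), hence m*(I \ Q) >= m(I) = 4. The reverse inequality m*(I \ Q) <= m*(I) = 4 is trivial since (I \ Q) is a subset of I. Therefore m*(I \ Q) = 4.

4


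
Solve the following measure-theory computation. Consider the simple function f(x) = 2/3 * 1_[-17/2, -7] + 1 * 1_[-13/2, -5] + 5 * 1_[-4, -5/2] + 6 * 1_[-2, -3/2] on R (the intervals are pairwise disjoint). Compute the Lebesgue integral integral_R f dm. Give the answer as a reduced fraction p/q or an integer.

For a simple function f = sum_i c_i * 1_{A_i} with disjoint A_i,
  integral f dm = sum_i c_i * m(A_i).
Lengths of the A_i:
  m(A_1) = -7 - (-17/2) = 3/2.
  m(A_2) = -5 - (-13/2) = 3/2.
  m(A_3) = -5/2 - (-4) = 3/2.
  m(A_4) = -3/2 - (-2) = 1/2.
Contributions c_i * m(A_i):
  (2/3) * (3/2) = 1.
  (1) * (3/2) = 3/2.
  (5) * (3/2) = 15/2.
  (6) * (1/2) = 3.
Total: 1 + 3/2 + 15/2 + 3 = 13.

13


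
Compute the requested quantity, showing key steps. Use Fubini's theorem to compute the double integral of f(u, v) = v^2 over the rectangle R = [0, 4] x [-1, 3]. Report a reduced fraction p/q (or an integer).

f(u, v) is a tensor product of a function of u and a function of v, and both factors are bounded continuous (hence Lebesgue integrable) on the rectangle, so Fubini's theorem applies:
  integral_R f d(m x m) = (integral_a1^b1 1 du) * (integral_a2^b2 v^2 dv).
Inner integral in u: integral_{0}^{4} 1 du = (4^1 - 0^1)/1
  = 4.
Inner integral in v: integral_{-1}^{3} v^2 dv = (3^3 - (-1)^3)/3
  = 28/3.
Product: (4) * (28/3) = 112/3.

112/3


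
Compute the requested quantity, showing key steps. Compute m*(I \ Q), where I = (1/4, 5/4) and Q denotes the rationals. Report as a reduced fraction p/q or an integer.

The interval I = (1/4, 5/4) has m(I) = 5/4 - 1/4 = 1 (endpoints are measure-zero, so open/closed/half-open agree). Write I = (I cap Q) u (I \ Q). The rationals in I are countable, so m*(I cap Q) = 0 (cover each rational by intervals whose total length is arbitrarily small). By countable subadditivity m*(I) <= m*(I cap Q) + m*(I \ Q), hence m*(I \ Q) >= m(I) = 1. The reverse inequality m*(I \ Q) <= m*(I) = 1 is trivial since (I \ Q) is a subset of I. Therefore m*(I \ Q) = 1.

1


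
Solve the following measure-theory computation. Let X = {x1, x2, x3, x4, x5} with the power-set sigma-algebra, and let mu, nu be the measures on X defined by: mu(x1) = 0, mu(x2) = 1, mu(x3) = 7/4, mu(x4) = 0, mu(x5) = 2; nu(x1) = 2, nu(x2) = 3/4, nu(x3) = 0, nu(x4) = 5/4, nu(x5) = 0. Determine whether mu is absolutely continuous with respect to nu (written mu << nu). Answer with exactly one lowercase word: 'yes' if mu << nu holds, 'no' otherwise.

mu << nu means: every nu-null measurable set is also mu-null; equivalently, for every atom x, if nu({x}) = 0 then mu({x}) = 0.
Checking each atom:
  x1: nu = 2 > 0 -> no constraint.
  x2: nu = 3/4 > 0 -> no constraint.
  x3: nu = 0, mu = 7/4 > 0 -> violates mu << nu.
  x4: nu = 5/4 > 0 -> no constraint.
  x5: nu = 0, mu = 2 > 0 -> violates mu << nu.
The atom(s) x3, x5 violate the condition (nu = 0 but mu > 0). Therefore mu is NOT absolutely continuous w.r.t. nu.

no


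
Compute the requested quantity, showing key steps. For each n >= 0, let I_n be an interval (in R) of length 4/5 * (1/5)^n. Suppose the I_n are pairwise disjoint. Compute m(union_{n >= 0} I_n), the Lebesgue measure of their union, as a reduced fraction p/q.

By countable additivity of the Lebesgue measure on pairwise disjoint measurable sets,
  m(union_{n >= 0} I_n) = sum_{n >= 0} m(I_n) = sum_{n >= 0} a * r^n,
  with a = 4/5 and r = 1/5.
Since 0 < r = 1/5 < 1, the geometric series converges:
  sum_{n >= 0} a * r^n = a / (1 - r).
  = 4/5 / (1 - 1/5)
  = 4/5 / (4/5)
  = 1.

1


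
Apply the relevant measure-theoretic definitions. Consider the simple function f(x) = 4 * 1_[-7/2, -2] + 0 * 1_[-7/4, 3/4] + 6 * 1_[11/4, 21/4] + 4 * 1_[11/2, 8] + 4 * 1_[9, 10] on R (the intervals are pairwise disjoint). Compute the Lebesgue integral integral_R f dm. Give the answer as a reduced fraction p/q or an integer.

For a simple function f = sum_i c_i * 1_{A_i} with disjoint A_i,
  integral f dm = sum_i c_i * m(A_i).
Lengths of the A_i:
  m(A_1) = -2 - (-7/2) = 3/2.
  m(A_2) = 3/4 - (-7/4) = 5/2.
  m(A_3) = 21/4 - 11/4 = 5/2.
  m(A_4) = 8 - 11/2 = 5/2.
  m(A_5) = 10 - 9 = 1.
Contributions c_i * m(A_i):
  (4) * (3/2) = 6.
  (0) * (5/2) = 0.
  (6) * (5/2) = 15.
  (4) * (5/2) = 10.
  (4) * (1) = 4.
Total: 6 + 0 + 15 + 10 + 4 = 35.

35


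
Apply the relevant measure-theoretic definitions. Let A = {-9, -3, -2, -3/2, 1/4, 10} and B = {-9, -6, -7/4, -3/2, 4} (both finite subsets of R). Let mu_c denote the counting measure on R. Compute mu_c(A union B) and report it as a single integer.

Counting measure on a finite set equals cardinality. By inclusion-exclusion, |A union B| = |A| + |B| - |A cap B|.
|A| = 6, |B| = 5, |A cap B| = 2.
So mu_c(A union B) = 6 + 5 - 2 = 9.

9


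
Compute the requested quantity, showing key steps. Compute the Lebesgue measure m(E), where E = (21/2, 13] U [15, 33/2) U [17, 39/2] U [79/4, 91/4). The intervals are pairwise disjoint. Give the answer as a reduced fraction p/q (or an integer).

For pairwise disjoint intervals, m(union_i I_i) = sum_i m(I_i),
and m is invariant under swapping open/closed endpoints (single points have measure 0).
So m(E) = sum_i (b_i - a_i).
  I_1 has length 13 - 21/2 = 5/2.
  I_2 has length 33/2 - 15 = 3/2.
  I_3 has length 39/2 - 17 = 5/2.
  I_4 has length 91/4 - 79/4 = 3.
Summing:
  m(E) = 5/2 + 3/2 + 5/2 + 3 = 19/2.

19/2


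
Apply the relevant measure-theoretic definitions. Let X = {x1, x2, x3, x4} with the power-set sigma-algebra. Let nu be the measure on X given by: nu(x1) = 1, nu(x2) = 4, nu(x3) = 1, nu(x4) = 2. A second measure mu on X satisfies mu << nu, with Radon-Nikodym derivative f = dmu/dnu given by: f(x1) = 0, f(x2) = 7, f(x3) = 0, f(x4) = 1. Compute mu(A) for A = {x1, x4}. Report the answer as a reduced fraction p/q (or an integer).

By the defining property of the Radon-Nikodym derivative, for every measurable set A,
  mu(A) = integral_A f dnu.
Since nu is a discrete measure concentrated on the atoms of X, the integral over A reduces to the sum
  mu(A) = sum_{x in A} f(x) * nu({x}).
Computing each term:
  x1: f(x1) * nu(x1) = 0 * 1 = 0.
  x4: f(x4) * nu(x4) = 1 * 2 = 2.
Summing: mu(A) = 0 + 2 = 2.

2


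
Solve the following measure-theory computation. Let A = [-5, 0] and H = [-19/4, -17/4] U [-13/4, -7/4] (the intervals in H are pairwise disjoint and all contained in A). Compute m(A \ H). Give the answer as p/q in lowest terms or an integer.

The ambient interval has length m(A) = 0 - (-5) = 5.
Since the holes are disjoint and sit inside A, by finite additivity
  m(H) = sum_i (b_i - a_i), and m(A \ H) = m(A) - m(H).
Computing the hole measures:
  m(H_1) = -17/4 - (-19/4) = 1/2.
  m(H_2) = -7/4 - (-13/4) = 3/2.
Summed: m(H) = 1/2 + 3/2 = 2.
So m(A \ H) = 5 - 2 = 3.

3


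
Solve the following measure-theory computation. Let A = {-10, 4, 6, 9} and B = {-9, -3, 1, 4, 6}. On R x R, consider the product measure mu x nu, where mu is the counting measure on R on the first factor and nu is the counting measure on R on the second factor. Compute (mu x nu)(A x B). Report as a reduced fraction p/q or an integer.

For a measurable rectangle A x B, the product measure satisfies
  (mu x nu)(A x B) = mu(A) * nu(B).
  mu(A) = 4.
  nu(B) = 5.
  (mu x nu)(A x B) = 4 * 5 = 20.

20
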